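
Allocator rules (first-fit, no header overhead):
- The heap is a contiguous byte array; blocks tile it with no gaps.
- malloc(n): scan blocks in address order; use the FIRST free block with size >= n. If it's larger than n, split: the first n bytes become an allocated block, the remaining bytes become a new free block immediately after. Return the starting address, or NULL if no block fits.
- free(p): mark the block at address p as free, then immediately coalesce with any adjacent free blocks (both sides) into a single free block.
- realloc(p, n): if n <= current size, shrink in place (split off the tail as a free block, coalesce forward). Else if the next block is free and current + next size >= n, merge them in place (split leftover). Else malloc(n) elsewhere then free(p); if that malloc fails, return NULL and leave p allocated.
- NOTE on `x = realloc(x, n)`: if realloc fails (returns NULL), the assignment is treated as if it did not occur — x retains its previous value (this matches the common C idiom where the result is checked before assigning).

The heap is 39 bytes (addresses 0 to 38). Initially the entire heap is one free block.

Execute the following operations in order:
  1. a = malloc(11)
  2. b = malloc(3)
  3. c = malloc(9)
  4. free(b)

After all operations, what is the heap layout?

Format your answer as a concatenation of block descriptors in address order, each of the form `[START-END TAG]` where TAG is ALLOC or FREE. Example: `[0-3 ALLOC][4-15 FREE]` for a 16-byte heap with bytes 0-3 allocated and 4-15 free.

Answer: [0-10 ALLOC][11-13 FREE][14-22 ALLOC][23-38 FREE]

Derivation:
Op 1: a = malloc(11) -> a = 0; heap: [0-10 ALLOC][11-38 FREE]
Op 2: b = malloc(3) -> b = 11; heap: [0-10 ALLOC][11-13 ALLOC][14-38 FREE]
Op 3: c = malloc(9) -> c = 14; heap: [0-10 ALLOC][11-13 ALLOC][14-22 ALLOC][23-38 FREE]
Op 4: free(b) -> (freed b); heap: [0-10 ALLOC][11-13 FREE][14-22 ALLOC][23-38 FREE]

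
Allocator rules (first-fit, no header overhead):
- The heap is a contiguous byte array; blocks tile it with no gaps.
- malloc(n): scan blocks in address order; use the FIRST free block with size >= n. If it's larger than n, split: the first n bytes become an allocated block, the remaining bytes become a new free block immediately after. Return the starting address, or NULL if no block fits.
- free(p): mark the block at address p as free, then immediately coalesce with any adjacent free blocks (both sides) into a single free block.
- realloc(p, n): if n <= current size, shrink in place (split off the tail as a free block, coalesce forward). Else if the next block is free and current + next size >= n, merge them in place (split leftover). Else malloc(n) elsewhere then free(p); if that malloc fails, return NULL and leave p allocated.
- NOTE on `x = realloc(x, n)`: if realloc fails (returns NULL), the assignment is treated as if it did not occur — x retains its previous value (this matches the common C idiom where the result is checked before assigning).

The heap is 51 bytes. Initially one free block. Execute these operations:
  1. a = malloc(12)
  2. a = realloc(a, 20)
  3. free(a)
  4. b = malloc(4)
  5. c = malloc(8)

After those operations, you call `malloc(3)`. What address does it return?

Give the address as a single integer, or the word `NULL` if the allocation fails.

Answer: 12

Derivation:
Op 1: a = malloc(12) -> a = 0; heap: [0-11 ALLOC][12-50 FREE]
Op 2: a = realloc(a, 20) -> a = 0; heap: [0-19 ALLOC][20-50 FREE]
Op 3: free(a) -> (freed a); heap: [0-50 FREE]
Op 4: b = malloc(4) -> b = 0; heap: [0-3 ALLOC][4-50 FREE]
Op 5: c = malloc(8) -> c = 4; heap: [0-3 ALLOC][4-11 ALLOC][12-50 FREE]
malloc(3): first-fit scan over [0-3 ALLOC][4-11 ALLOC][12-50 FREE] -> 12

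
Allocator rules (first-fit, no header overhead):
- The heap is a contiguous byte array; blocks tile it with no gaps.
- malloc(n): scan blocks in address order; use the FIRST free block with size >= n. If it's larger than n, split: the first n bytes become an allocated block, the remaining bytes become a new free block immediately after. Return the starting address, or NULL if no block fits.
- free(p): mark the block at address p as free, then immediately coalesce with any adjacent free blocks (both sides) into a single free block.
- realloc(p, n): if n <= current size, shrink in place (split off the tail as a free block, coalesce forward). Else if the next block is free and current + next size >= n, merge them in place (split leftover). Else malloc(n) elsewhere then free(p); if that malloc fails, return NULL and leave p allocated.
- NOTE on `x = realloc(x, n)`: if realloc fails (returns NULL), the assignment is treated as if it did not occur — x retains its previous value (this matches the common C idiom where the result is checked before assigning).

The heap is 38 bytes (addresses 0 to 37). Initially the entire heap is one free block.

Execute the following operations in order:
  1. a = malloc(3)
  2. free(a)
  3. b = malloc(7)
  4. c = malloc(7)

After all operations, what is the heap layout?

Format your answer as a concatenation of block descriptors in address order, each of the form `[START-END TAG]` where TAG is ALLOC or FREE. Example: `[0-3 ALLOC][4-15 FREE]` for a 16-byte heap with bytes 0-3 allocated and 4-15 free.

Answer: [0-6 ALLOC][7-13 ALLOC][14-37 FREE]

Derivation:
Op 1: a = malloc(3) -> a = 0; heap: [0-2 ALLOC][3-37 FREE]
Op 2: free(a) -> (freed a); heap: [0-37 FREE]
Op 3: b = malloc(7) -> b = 0; heap: [0-6 ALLOC][7-37 FREE]
Op 4: c = malloc(7) -> c = 7; heap: [0-6 ALLOC][7-13 ALLOC][14-37 FREE]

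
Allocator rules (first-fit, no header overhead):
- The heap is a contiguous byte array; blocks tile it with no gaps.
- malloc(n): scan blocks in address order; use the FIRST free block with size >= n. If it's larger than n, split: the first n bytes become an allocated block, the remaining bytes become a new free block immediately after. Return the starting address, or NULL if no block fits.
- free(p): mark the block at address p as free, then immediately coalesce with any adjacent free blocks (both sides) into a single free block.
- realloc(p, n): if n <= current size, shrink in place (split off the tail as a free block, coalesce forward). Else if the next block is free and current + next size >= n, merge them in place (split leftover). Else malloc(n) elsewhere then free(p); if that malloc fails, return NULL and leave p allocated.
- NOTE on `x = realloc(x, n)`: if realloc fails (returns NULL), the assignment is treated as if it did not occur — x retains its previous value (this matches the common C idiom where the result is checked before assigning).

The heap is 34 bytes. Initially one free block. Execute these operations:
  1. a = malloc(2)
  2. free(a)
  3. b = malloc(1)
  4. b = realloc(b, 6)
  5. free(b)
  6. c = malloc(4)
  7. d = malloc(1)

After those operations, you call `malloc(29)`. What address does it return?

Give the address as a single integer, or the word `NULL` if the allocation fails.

Op 1: a = malloc(2) -> a = 0; heap: [0-1 ALLOC][2-33 FREE]
Op 2: free(a) -> (freed a); heap: [0-33 FREE]
Op 3: b = malloc(1) -> b = 0; heap: [0-0 ALLOC][1-33 FREE]
Op 4: b = realloc(b, 6) -> b = 0; heap: [0-5 ALLOC][6-33 FREE]
Op 5: free(b) -> (freed b); heap: [0-33 FREE]
Op 6: c = malloc(4) -> c = 0; heap: [0-3 ALLOC][4-33 FREE]
Op 7: d = malloc(1) -> d = 4; heap: [0-3 ALLOC][4-4 ALLOC][5-33 FREE]
malloc(29): first-fit scan over [0-3 ALLOC][4-4 ALLOC][5-33 FREE] -> 5

Answer: 5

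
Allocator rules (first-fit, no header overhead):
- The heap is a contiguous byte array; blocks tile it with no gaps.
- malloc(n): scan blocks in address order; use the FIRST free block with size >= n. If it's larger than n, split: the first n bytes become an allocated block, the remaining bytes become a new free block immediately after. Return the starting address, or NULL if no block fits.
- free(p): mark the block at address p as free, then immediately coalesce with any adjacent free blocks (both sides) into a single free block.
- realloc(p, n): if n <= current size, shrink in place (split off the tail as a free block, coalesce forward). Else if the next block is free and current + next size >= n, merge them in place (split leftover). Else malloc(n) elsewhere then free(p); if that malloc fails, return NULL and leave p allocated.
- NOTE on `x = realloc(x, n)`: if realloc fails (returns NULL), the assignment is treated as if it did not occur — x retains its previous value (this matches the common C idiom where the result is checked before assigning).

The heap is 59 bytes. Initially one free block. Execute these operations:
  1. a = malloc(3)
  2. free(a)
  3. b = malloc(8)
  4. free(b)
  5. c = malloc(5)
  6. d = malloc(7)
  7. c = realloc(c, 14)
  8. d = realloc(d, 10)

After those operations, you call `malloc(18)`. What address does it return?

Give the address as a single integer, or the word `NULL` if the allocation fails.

Answer: 36

Derivation:
Op 1: a = malloc(3) -> a = 0; heap: [0-2 ALLOC][3-58 FREE]
Op 2: free(a) -> (freed a); heap: [0-58 FREE]
Op 3: b = malloc(8) -> b = 0; heap: [0-7 ALLOC][8-58 FREE]
Op 4: free(b) -> (freed b); heap: [0-58 FREE]
Op 5: c = malloc(5) -> c = 0; heap: [0-4 ALLOC][5-58 FREE]
Op 6: d = malloc(7) -> d = 5; heap: [0-4 ALLOC][5-11 ALLOC][12-58 FREE]
Op 7: c = realloc(c, 14) -> c = 12; heap: [0-4 FREE][5-11 ALLOC][12-25 ALLOC][26-58 FREE]
Op 8: d = realloc(d, 10) -> d = 26; heap: [0-11 FREE][12-25 ALLOC][26-35 ALLOC][36-58 FREE]
malloc(18): first-fit scan over [0-11 FREE][12-25 ALLOC][26-35 ALLOC][36-58 FREE] -> 36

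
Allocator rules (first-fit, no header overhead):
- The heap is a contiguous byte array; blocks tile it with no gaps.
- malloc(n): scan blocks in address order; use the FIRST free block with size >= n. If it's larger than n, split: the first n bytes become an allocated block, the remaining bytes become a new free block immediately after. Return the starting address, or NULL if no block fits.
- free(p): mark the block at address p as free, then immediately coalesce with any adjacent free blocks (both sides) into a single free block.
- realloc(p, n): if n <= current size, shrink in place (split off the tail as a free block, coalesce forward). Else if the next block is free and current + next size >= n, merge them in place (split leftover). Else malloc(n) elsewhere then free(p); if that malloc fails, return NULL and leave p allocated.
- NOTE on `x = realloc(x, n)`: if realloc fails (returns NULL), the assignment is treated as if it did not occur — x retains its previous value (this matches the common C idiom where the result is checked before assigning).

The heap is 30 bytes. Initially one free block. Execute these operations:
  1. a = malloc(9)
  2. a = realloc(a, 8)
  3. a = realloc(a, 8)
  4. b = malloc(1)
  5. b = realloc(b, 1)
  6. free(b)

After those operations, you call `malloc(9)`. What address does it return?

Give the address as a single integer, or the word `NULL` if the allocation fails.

Answer: 8

Derivation:
Op 1: a = malloc(9) -> a = 0; heap: [0-8 ALLOC][9-29 FREE]
Op 2: a = realloc(a, 8) -> a = 0; heap: [0-7 ALLOC][8-29 FREE]
Op 3: a = realloc(a, 8) -> a = 0; heap: [0-7 ALLOC][8-29 FREE]
Op 4: b = malloc(1) -> b = 8; heap: [0-7 ALLOC][8-8 ALLOC][9-29 FREE]
Op 5: b = realloc(b, 1) -> b = 8; heap: [0-7 ALLOC][8-8 ALLOC][9-29 FREE]
Op 6: free(b) -> (freed b); heap: [0-7 ALLOC][8-29 FREE]
malloc(9): first-fit scan over [0-7 ALLOC][8-29 FREE] -> 8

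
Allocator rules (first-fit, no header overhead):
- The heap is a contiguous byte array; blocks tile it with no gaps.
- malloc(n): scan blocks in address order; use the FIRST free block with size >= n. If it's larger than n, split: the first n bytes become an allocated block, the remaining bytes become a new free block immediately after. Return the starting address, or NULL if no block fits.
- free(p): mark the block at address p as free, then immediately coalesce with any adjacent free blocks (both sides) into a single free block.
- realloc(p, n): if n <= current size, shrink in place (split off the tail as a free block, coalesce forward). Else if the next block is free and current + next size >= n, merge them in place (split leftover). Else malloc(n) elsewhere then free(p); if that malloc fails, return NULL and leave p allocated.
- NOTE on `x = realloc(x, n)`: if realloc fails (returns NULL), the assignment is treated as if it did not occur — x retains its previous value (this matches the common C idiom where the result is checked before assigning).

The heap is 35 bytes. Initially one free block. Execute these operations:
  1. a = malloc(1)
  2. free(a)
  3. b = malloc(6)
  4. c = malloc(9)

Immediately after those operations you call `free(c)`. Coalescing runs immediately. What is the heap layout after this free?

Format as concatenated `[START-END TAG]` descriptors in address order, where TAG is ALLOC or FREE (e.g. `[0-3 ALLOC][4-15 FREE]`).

Answer: [0-5 ALLOC][6-34 FREE]

Derivation:
Op 1: a = malloc(1) -> a = 0; heap: [0-0 ALLOC][1-34 FREE]
Op 2: free(a) -> (freed a); heap: [0-34 FREE]
Op 3: b = malloc(6) -> b = 0; heap: [0-5 ALLOC][6-34 FREE]
Op 4: c = malloc(9) -> c = 6; heap: [0-5 ALLOC][6-14 ALLOC][15-34 FREE]
free(c): c = 6 -> block [6-14 ALLOC]; mark free, coalesce with adjacent free neighbors -> [0-5 ALLOC][6-34 FREE]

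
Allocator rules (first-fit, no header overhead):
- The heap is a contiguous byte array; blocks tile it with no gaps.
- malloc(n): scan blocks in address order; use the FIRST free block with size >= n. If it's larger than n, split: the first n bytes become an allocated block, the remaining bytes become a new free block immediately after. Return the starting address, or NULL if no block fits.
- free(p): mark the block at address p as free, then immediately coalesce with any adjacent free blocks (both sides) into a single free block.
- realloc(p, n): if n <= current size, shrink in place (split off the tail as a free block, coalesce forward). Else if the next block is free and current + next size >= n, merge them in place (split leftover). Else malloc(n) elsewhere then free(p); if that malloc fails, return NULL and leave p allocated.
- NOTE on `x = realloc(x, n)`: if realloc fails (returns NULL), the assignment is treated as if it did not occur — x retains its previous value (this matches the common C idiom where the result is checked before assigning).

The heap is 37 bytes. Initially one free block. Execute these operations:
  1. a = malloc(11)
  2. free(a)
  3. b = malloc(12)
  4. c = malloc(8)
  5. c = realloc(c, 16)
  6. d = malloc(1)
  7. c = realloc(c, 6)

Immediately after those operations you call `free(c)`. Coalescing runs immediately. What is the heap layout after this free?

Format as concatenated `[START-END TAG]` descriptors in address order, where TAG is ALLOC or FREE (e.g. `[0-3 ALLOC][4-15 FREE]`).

Op 1: a = malloc(11) -> a = 0; heap: [0-10 ALLOC][11-36 FREE]
Op 2: free(a) -> (freed a); heap: [0-36 FREE]
Op 3: b = malloc(12) -> b = 0; heap: [0-11 ALLOC][12-36 FREE]
Op 4: c = malloc(8) -> c = 12; heap: [0-11 ALLOC][12-19 ALLOC][20-36 FREE]
Op 5: c = realloc(c, 16) -> c = 12; heap: [0-11 ALLOC][12-27 ALLOC][28-36 FREE]
Op 6: d = malloc(1) -> d = 28; heap: [0-11 ALLOC][12-27 ALLOC][28-28 ALLOC][29-36 FREE]
Op 7: c = realloc(c, 6) -> c = 12; heap: [0-11 ALLOC][12-17 ALLOC][18-27 FREE][28-28 ALLOC][29-36 FREE]
free(c): c = 12 -> block [12-17 ALLOC]; mark free, coalesce with adjacent free neighbors -> [0-11 ALLOC][12-27 FREE][28-28 ALLOC][29-36 FREE]

Answer: [0-11 ALLOC][12-27 FREE][28-28 ALLOC][29-36 FREE]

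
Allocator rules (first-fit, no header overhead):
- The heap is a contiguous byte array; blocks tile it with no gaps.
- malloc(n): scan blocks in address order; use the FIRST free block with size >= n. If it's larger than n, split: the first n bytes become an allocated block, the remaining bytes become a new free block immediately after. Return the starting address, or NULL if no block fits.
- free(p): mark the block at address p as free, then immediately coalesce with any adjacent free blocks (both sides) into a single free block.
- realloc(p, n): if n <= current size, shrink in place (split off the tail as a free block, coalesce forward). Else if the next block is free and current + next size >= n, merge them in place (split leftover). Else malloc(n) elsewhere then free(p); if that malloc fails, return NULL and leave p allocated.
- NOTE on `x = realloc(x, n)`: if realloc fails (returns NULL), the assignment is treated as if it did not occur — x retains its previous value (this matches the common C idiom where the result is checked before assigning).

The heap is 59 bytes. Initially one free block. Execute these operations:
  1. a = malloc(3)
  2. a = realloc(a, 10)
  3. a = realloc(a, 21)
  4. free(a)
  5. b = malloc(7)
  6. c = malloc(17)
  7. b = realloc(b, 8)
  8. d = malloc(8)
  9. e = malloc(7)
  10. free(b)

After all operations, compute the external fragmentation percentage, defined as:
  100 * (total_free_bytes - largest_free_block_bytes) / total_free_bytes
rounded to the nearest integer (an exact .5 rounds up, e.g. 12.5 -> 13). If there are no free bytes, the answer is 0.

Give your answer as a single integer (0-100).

Op 1: a = malloc(3) -> a = 0; heap: [0-2 ALLOC][3-58 FREE]
Op 2: a = realloc(a, 10) -> a = 0; heap: [0-9 ALLOC][10-58 FREE]
Op 3: a = realloc(a, 21) -> a = 0; heap: [0-20 ALLOC][21-58 FREE]
Op 4: free(a) -> (freed a); heap: [0-58 FREE]
Op 5: b = malloc(7) -> b = 0; heap: [0-6 ALLOC][7-58 FREE]
Op 6: c = malloc(17) -> c = 7; heap: [0-6 ALLOC][7-23 ALLOC][24-58 FREE]
Op 7: b = realloc(b, 8) -> b = 24; heap: [0-6 FREE][7-23 ALLOC][24-31 ALLOC][32-58 FREE]
Op 8: d = malloc(8) -> d = 32; heap: [0-6 FREE][7-23 ALLOC][24-31 ALLOC][32-39 ALLOC][40-58 FREE]
Op 9: e = malloc(7) -> e = 0; heap: [0-6 ALLOC][7-23 ALLOC][24-31 ALLOC][32-39 ALLOC][40-58 FREE]
Op 10: free(b) -> (freed b); heap: [0-6 ALLOC][7-23 ALLOC][24-31 FREE][32-39 ALLOC][40-58 FREE]
Free blocks: [8 19] total_free=27 largest=19 -> 100*(27-19)/27 = 800/27 ≈ 29.630 -> rounds to 30

Answer: 30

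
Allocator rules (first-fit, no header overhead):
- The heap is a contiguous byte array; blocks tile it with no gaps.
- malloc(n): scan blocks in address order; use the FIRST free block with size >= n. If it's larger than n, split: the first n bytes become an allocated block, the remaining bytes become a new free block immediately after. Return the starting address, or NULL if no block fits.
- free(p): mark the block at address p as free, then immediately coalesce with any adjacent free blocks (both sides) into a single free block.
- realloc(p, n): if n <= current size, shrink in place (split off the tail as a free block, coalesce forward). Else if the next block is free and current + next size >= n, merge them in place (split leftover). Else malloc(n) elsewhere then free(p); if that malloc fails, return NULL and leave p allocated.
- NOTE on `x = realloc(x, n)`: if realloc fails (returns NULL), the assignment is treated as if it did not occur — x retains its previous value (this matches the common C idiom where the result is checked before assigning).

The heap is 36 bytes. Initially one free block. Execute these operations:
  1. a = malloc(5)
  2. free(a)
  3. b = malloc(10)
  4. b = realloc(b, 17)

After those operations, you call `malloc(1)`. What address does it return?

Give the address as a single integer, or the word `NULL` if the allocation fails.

Op 1: a = malloc(5) -> a = 0; heap: [0-4 ALLOC][5-35 FREE]
Op 2: free(a) -> (freed a); heap: [0-35 FREE]
Op 3: b = malloc(10) -> b = 0; heap: [0-9 ALLOC][10-35 FREE]
Op 4: b = realloc(b, 17) -> b = 0; heap: [0-16 ALLOC][17-35 FREE]
malloc(1): first-fit scan over [0-16 ALLOC][17-35 FREE] -> 17

Answer: 17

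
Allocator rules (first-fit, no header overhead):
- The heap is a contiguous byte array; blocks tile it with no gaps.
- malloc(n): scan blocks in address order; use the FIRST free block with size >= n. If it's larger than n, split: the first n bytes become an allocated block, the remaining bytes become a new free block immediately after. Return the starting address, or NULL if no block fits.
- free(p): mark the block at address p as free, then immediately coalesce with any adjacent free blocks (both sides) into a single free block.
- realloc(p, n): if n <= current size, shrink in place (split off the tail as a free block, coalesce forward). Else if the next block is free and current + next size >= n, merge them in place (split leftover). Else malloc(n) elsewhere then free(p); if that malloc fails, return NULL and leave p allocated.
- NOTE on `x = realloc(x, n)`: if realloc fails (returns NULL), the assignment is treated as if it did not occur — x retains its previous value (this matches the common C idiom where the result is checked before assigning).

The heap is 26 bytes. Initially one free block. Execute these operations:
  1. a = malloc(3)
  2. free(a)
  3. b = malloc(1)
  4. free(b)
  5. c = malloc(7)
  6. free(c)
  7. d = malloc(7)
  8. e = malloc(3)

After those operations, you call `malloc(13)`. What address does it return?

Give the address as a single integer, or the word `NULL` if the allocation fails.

Op 1: a = malloc(3) -> a = 0; heap: [0-2 ALLOC][3-25 FREE]
Op 2: free(a) -> (freed a); heap: [0-25 FREE]
Op 3: b = malloc(1) -> b = 0; heap: [0-0 ALLOC][1-25 FREE]
Op 4: free(b) -> (freed b); heap: [0-25 FREE]
Op 5: c = malloc(7) -> c = 0; heap: [0-6 ALLOC][7-25 FREE]
Op 6: free(c) -> (freed c); heap: [0-25 FREE]
Op 7: d = malloc(7) -> d = 0; heap: [0-6 ALLOC][7-25 FREE]
Op 8: e = malloc(3) -> e = 7; heap: [0-6 ALLOC][7-9 ALLOC][10-25 FREE]
malloc(13): first-fit scan over [0-6 ALLOC][7-9 ALLOC][10-25 FREE] -> 10

Answer: 10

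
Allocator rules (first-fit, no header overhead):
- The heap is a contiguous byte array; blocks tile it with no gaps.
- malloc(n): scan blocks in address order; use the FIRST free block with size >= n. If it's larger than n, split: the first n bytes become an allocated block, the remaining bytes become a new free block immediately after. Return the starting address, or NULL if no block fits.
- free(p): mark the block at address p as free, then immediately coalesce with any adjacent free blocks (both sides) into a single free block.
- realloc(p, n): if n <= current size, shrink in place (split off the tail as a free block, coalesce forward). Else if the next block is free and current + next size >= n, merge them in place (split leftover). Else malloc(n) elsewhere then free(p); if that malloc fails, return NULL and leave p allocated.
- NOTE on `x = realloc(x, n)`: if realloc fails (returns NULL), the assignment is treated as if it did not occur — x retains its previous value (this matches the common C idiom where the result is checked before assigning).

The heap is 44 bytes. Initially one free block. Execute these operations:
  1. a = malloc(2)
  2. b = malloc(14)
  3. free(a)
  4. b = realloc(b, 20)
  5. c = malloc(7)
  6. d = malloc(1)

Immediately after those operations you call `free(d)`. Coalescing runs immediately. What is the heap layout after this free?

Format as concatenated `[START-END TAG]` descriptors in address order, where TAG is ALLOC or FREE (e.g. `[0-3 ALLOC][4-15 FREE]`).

Op 1: a = malloc(2) -> a = 0; heap: [0-1 ALLOC][2-43 FREE]
Op 2: b = malloc(14) -> b = 2; heap: [0-1 ALLOC][2-15 ALLOC][16-43 FREE]
Op 3: free(a) -> (freed a); heap: [0-1 FREE][2-15 ALLOC][16-43 FREE]
Op 4: b = realloc(b, 20) -> b = 2; heap: [0-1 FREE][2-21 ALLOC][22-43 FREE]
Op 5: c = malloc(7) -> c = 22; heap: [0-1 FREE][2-21 ALLOC][22-28 ALLOC][29-43 FREE]
Op 6: d = malloc(1) -> d = 0; heap: [0-0 ALLOC][1-1 FREE][2-21 ALLOC][22-28 ALLOC][29-43 FREE]
free(d): d = 0 -> block [0-0 ALLOC]; mark free, coalesce with adjacent free neighbors -> [0-1 FREE][2-21 ALLOC][22-28 ALLOC][29-43 FREE]

Answer: [0-1 FREE][2-21 ALLOC][22-28 ALLOC][29-43 FREE]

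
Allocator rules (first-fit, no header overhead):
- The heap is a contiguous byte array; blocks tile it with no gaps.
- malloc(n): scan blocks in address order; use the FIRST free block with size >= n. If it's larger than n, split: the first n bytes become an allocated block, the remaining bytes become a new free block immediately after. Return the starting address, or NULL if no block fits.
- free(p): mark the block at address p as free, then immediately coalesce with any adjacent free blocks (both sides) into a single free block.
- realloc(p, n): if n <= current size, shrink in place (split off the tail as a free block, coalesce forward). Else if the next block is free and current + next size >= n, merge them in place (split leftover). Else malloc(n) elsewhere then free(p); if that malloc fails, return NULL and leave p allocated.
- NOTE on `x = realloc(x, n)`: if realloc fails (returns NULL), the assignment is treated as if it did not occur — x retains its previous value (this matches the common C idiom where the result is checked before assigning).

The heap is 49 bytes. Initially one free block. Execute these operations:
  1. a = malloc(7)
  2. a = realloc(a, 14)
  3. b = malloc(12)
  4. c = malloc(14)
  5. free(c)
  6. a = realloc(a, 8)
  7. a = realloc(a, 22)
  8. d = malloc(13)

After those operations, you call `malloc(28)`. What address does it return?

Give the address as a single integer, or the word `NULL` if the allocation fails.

Answer: NULL

Derivation:
Op 1: a = malloc(7) -> a = 0; heap: [0-6 ALLOC][7-48 FREE]
Op 2: a = realloc(a, 14) -> a = 0; heap: [0-13 ALLOC][14-48 FREE]
Op 3: b = malloc(12) -> b = 14; heap: [0-13 ALLOC][14-25 ALLOC][26-48 FREE]
Op 4: c = malloc(14) -> c = 26; heap: [0-13 ALLOC][14-25 ALLOC][26-39 ALLOC][40-48 FREE]
Op 5: free(c) -> (freed c); heap: [0-13 ALLOC][14-25 ALLOC][26-48 FREE]
Op 6: a = realloc(a, 8) -> a = 0; heap: [0-7 ALLOC][8-13 FREE][14-25 ALLOC][26-48 FREE]
Op 7: a = realloc(a, 22) -> a = 26; heap: [0-13 FREE][14-25 ALLOC][26-47 ALLOC][48-48 FREE]
Op 8: d = malloc(13) -> d = 0; heap: [0-12 ALLOC][13-13 FREE][14-25 ALLOC][26-47 ALLOC][48-48 FREE]
malloc(28): first-fit scan over [0-12 ALLOC][13-13 FREE][14-25 ALLOC][26-47 ALLOC][48-48 FREE] -> NULL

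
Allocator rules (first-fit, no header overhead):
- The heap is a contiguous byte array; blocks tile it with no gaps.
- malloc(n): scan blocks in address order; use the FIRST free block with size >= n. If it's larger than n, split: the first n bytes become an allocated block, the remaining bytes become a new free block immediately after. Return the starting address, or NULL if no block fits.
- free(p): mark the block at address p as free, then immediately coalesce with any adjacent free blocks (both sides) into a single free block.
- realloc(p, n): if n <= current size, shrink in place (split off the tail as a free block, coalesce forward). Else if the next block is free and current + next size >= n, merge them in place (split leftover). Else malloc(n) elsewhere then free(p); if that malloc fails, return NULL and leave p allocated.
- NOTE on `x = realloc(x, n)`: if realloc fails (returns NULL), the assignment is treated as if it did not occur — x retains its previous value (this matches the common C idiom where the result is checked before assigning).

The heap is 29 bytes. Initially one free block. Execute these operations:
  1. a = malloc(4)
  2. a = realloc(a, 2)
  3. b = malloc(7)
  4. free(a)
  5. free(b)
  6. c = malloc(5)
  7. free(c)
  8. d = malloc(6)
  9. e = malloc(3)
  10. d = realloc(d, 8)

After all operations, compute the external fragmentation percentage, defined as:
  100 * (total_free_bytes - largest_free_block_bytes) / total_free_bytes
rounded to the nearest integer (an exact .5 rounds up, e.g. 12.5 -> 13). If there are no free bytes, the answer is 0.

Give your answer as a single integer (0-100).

Op 1: a = malloc(4) -> a = 0; heap: [0-3 ALLOC][4-28 FREE]
Op 2: a = realloc(a, 2) -> a = 0; heap: [0-1 ALLOC][2-28 FREE]
Op 3: b = malloc(7) -> b = 2; heap: [0-1 ALLOC][2-8 ALLOC][9-28 FREE]
Op 4: free(a) -> (freed a); heap: [0-1 FREE][2-8 ALLOC][9-28 FREE]
Op 5: free(b) -> (freed b); heap: [0-28 FREE]
Op 6: c = malloc(5) -> c = 0; heap: [0-4 ALLOC][5-28 FREE]
Op 7: free(c) -> (freed c); heap: [0-28 FREE]
Op 8: d = malloc(6) -> d = 0; heap: [0-5 ALLOC][6-28 FREE]
Op 9: e = malloc(3) -> e = 6; heap: [0-5 ALLOC][6-8 ALLOC][9-28 FREE]
Op 10: d = realloc(d, 8) -> d = 9; heap: [0-5 FREE][6-8 ALLOC][9-16 ALLOC][17-28 FREE]
Free blocks: [6 12] total_free=18 largest=12 -> 100*(18-12)/18 = 600/18 ≈ 33.333 -> rounds to 33

Answer: 33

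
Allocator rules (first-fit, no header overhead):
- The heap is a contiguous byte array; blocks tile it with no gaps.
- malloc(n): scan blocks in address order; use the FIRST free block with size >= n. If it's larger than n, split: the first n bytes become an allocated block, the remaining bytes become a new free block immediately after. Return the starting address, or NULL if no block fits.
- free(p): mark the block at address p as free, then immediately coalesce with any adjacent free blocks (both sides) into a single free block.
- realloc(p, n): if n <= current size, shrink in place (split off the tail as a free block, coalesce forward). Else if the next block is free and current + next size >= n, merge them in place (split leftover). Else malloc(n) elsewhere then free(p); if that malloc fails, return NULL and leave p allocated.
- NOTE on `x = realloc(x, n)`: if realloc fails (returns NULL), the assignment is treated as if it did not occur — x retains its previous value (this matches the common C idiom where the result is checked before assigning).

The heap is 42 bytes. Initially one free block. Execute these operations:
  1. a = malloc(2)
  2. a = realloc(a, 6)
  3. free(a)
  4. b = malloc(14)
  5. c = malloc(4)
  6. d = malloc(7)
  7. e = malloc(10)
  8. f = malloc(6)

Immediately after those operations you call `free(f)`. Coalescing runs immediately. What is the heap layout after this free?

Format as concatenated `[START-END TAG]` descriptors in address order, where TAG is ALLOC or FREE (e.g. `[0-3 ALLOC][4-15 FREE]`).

Answer: [0-13 ALLOC][14-17 ALLOC][18-24 ALLOC][25-34 ALLOC][35-41 FREE]

Derivation:
Op 1: a = malloc(2) -> a = 0; heap: [0-1 ALLOC][2-41 FREE]
Op 2: a = realloc(a, 6) -> a = 0; heap: [0-5 ALLOC][6-41 FREE]
Op 3: free(a) -> (freed a); heap: [0-41 FREE]
Op 4: b = malloc(14) -> b = 0; heap: [0-13 ALLOC][14-41 FREE]
Op 5: c = malloc(4) -> c = 14; heap: [0-13 ALLOC][14-17 ALLOC][18-41 FREE]
Op 6: d = malloc(7) -> d = 18; heap: [0-13 ALLOC][14-17 ALLOC][18-24 ALLOC][25-41 FREE]
Op 7: e = malloc(10) -> e = 25; heap: [0-13 ALLOC][14-17 ALLOC][18-24 ALLOC][25-34 ALLOC][35-41 FREE]
Op 8: f = malloc(6) -> f = 35; heap: [0-13 ALLOC][14-17 ALLOC][18-24 ALLOC][25-34 ALLOC][35-40 ALLOC][41-41 FREE]
free(f): f = 35 -> block [35-40 ALLOC]; mark free, coalesce with adjacent free neighbors -> [0-13 ALLOC][14-17 ALLOC][18-24 ALLOC][25-34 ALLOC][35-41 FREE]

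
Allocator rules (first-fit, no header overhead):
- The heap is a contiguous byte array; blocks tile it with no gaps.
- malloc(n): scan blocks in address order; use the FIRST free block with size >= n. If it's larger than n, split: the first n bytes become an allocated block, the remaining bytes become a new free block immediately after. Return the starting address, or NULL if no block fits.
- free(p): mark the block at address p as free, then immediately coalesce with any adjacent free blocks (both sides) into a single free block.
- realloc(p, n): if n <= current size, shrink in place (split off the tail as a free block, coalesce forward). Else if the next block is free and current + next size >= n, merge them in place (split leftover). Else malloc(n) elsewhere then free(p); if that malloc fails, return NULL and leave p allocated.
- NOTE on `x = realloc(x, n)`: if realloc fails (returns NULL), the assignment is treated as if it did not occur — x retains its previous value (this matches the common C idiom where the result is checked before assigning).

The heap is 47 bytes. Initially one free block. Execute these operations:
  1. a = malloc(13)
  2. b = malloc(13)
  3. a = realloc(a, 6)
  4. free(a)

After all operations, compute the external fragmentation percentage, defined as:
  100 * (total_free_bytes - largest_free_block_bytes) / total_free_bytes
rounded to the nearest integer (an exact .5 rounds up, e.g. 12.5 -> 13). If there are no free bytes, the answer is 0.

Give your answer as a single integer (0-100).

Op 1: a = malloc(13) -> a = 0; heap: [0-12 ALLOC][13-46 FREE]
Op 2: b = malloc(13) -> b = 13; heap: [0-12 ALLOC][13-25 ALLOC][26-46 FREE]
Op 3: a = realloc(a, 6) -> a = 0; heap: [0-5 ALLOC][6-12 FREE][13-25 ALLOC][26-46 FREE]
Op 4: free(a) -> (freed a); heap: [0-12 FREE][13-25 ALLOC][26-46 FREE]
Free blocks: [13 21] total_free=34 largest=21 -> 100*(34-21)/34 = 1300/34 ≈ 38.235 -> rounds to 38

Answer: 38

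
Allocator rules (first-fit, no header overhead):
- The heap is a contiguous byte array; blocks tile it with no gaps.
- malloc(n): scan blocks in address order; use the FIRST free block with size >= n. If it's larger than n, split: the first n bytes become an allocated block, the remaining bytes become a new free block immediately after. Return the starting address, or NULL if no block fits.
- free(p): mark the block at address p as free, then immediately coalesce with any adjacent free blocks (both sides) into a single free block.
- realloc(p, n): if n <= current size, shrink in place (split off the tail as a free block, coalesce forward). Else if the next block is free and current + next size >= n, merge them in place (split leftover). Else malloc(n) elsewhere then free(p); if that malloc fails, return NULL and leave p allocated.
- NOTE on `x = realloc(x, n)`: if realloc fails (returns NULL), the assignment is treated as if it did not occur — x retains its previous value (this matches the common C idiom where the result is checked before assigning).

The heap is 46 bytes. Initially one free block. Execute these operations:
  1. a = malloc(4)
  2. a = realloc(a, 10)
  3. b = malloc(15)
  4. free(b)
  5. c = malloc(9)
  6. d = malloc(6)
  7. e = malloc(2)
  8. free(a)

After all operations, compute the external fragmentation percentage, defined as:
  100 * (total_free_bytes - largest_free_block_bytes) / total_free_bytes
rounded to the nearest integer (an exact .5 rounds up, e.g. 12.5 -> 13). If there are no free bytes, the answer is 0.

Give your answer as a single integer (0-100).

Answer: 34

Derivation:
Op 1: a = malloc(4) -> a = 0; heap: [0-3 ALLOC][4-45 FREE]
Op 2: a = realloc(a, 10) -> a = 0; heap: [0-9 ALLOC][10-45 FREE]
Op 3: b = malloc(15) -> b = 10; heap: [0-9 ALLOC][10-24 ALLOC][25-45 FREE]
Op 4: free(b) -> (freed b); heap: [0-9 ALLOC][10-45 FREE]
Op 5: c = malloc(9) -> c = 10; heap: [0-9 ALLOC][10-18 ALLOC][19-45 FREE]
Op 6: d = malloc(6) -> d = 19; heap: [0-9 ALLOC][10-18 ALLOC][19-24 ALLOC][25-45 FREE]
Op 7: e = malloc(2) -> e = 25; heap: [0-9 ALLOC][10-18 ALLOC][19-24 ALLOC][25-26 ALLOC][27-45 FREE]
Op 8: free(a) -> (freed a); heap: [0-9 FREE][10-18 ALLOC][19-24 ALLOC][25-26 ALLOC][27-45 FREE]
Free blocks: [10 19] total_free=29 largest=19 -> 100*(29-19)/29 = 1000/29 ≈ 34.483 -> rounds to 34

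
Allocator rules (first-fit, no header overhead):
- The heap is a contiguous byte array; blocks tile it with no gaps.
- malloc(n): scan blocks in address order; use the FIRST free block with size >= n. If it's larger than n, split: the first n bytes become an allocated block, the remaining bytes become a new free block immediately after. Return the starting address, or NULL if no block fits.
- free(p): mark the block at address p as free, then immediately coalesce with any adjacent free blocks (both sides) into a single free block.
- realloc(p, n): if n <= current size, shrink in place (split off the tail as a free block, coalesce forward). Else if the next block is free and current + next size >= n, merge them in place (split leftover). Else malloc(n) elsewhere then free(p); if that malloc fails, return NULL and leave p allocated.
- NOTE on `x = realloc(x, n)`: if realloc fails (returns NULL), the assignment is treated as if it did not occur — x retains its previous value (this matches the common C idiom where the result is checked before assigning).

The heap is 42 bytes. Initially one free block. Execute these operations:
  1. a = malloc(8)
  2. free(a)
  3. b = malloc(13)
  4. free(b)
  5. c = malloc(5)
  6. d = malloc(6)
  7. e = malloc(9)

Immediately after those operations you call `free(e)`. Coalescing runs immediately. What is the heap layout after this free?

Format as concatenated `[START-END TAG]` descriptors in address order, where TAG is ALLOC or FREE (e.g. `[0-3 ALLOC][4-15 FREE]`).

Answer: [0-4 ALLOC][5-10 ALLOC][11-41 FREE]

Derivation:
Op 1: a = malloc(8) -> a = 0; heap: [0-7 ALLOC][8-41 FREE]
Op 2: free(a) -> (freed a); heap: [0-41 FREE]
Op 3: b = malloc(13) -> b = 0; heap: [0-12 ALLOC][13-41 FREE]
Op 4: free(b) -> (freed b); heap: [0-41 FREE]
Op 5: c = malloc(5) -> c = 0; heap: [0-4 ALLOC][5-41 FREE]
Op 6: d = malloc(6) -> d = 5; heap: [0-4 ALLOC][5-10 ALLOC][11-41 FREE]
Op 7: e = malloc(9) -> e = 11; heap: [0-4 ALLOC][5-10 ALLOC][11-19 ALLOC][20-41 FREE]
free(e): e = 11 -> block [11-19 ALLOC]; mark free, coalesce with adjacent free neighbors -> [0-4 ALLOC][5-10 ALLOC][11-41 FREE]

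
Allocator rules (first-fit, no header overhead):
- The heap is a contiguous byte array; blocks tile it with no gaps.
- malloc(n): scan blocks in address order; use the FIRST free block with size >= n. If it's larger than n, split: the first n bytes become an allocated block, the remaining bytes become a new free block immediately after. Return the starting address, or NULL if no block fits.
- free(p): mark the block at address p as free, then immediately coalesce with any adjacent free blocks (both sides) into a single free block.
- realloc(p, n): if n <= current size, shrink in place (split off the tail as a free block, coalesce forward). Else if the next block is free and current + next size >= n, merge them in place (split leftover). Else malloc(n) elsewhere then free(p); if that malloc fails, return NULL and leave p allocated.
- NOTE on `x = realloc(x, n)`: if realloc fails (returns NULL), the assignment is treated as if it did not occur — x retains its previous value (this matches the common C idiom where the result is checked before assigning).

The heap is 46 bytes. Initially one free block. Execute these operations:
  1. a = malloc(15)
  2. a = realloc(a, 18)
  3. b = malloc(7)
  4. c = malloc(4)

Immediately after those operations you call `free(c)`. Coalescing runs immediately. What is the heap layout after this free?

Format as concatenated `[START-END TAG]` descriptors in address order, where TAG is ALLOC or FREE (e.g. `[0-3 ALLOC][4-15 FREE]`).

Answer: [0-17 ALLOC][18-24 ALLOC][25-45 FREE]

Derivation:
Op 1: a = malloc(15) -> a = 0; heap: [0-14 ALLOC][15-45 FREE]
Op 2: a = realloc(a, 18) -> a = 0; heap: [0-17 ALLOC][18-45 FREE]
Op 3: b = malloc(7) -> b = 18; heap: [0-17 ALLOC][18-24 ALLOC][25-45 FREE]
Op 4: c = malloc(4) -> c = 25; heap: [0-17 ALLOC][18-24 ALLOC][25-28 ALLOC][29-45 FREE]
free(c): c = 25 -> block [25-28 ALLOC]; mark free, coalesce with adjacent free neighbors -> [0-17 ALLOC][18-24 ALLOC][25-45 FREE]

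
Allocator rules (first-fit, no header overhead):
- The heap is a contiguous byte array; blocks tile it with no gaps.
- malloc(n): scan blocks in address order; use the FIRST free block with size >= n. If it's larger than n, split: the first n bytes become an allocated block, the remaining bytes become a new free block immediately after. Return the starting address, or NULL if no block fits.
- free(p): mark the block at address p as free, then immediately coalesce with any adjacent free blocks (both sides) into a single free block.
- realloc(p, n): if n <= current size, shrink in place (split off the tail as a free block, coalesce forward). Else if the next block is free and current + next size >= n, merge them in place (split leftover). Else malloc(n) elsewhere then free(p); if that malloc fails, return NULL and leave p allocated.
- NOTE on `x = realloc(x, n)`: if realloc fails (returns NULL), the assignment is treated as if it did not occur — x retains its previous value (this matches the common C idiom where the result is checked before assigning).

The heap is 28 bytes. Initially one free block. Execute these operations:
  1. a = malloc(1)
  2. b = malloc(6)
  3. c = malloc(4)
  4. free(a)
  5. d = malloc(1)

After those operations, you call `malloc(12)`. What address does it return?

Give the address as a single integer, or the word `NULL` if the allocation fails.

Answer: 11

Derivation:
Op 1: a = malloc(1) -> a = 0; heap: [0-0 ALLOC][1-27 FREE]
Op 2: b = malloc(6) -> b = 1; heap: [0-0 ALLOC][1-6 ALLOC][7-27 FREE]
Op 3: c = malloc(4) -> c = 7; heap: [0-0 ALLOC][1-6 ALLOC][7-10 ALLOC][11-27 FREE]
Op 4: free(a) -> (freed a); heap: [0-0 FREE][1-6 ALLOC][7-10 ALLOC][11-27 FREE]
Op 5: d = malloc(1) -> d = 0; heap: [0-0 ALLOC][1-6 ALLOC][7-10 ALLOC][11-27 FREE]
malloc(12): first-fit scan over [0-0 ALLOC][1-6 ALLOC][7-10 ALLOC][11-27 FREE] -> 11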